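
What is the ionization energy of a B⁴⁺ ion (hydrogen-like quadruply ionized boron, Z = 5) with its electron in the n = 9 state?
4.19929 eV

The ionization energy is the energy needed to remove the electron completely (n → ∞).

For a hydrogen-like ion with Z = 5, E_n = -13.6057 Z² / n² eV.

At n = 9: E_9 = -13.6057 × 5² / 9² = -4.19929012 eV
At n = ∞: E_∞ = 0 eV

Ionization energy = E_∞ - E_9 = 0 - (-4.19929012) = 4.19929012 eV
Ionization energy ≈ 4.19929 eV

This is also called the binding energy of the electron in state n = 9.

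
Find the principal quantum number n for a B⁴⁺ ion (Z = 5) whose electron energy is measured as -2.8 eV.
n = 11

The exact energy levels follow E_n = -13.6057 Z² / n² eV with Z = 5.

The measured value (-2.8 eV) is reported to only 2 significant figures, so we must test candidate n values and see which one matches to that precision.

Candidate energies:
  n = 9:  E = -13.6057 × 5² / 9² = -4.199290 eV
  n = 10:  E = -13.6057 × 5² / 10² = -3.401425 eV
  n = 11:  E = -13.6057 × 5² / 11² = -2.811095 eV  ← matches
  n = 12:  E = -13.6057 × 5² / 12² = -2.362101 eV
  n = 13:  E = -13.6057 × 5² / 13² = -2.012678 eV

Checking against the measurement of -2.8 eV (2 sig figs), only n = 11 agrees:
E_11 = -2.811095 eV, which rounds to -2.8 eV ✓

Therefore n = 11.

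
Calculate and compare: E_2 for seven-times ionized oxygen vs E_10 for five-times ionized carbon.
O⁷⁺ at n = 2 (E = -217.6912 eV)

Using E_n = -13.6057 Z² / n² eV:

O⁷⁺ (Z = 8) at n = 2:
E = -13.6057 × 8² / 2² = -13.6057 × 64 / 4 = -217.6912000 eV

C⁵⁺ (Z = 6) at n = 10:
E = -13.6057 × 6² / 10² = -13.6057 × 36 / 100 = -4.8980520 eV

Since -217.6912000 eV < -4.8980520 eV,
O⁷⁺ at n = 2 is more tightly bound (requires more energy to ionize).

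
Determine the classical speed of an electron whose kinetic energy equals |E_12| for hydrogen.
1.82e+05 m/s (or 0.06% of c)

The binding energy at n = 12 for hydrogen is:
E_12 = -13.6057/12² = -0.0944840 eV
|E_12| = 0.0944840 eV

Convert to Joules:
KE = 0.0944840 eV × (1.602177 × 10⁻¹⁹ J/eV) = 1.5138e-20 J

Using KE = ½mv²:
v = √(2·KE/m_e)
v = √(2 × 1.5138e-20 J / 9.10938 × 10⁻³¹ kg)
v = 1.82e+05 m/s

This is approximately 0.06% the speed of light.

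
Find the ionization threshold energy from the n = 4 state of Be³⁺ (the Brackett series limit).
13.61 eV

The series limit corresponds to the transition from n = ∞ to n = 4.
This is the highest energy (shortest wavelength) transition in the Brackett series.

E_∞ = 0 eV
E_4 = -13.6057 × 4² / 4² = -13.61 eV

Energy at series limit:
ΔE = E_∞ - E_4 = 0 - (-13.61) = 13.61 eV

This energy equals the ionization energy from the n = 4 state of Be³⁺.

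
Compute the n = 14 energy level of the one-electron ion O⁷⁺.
-4.4427 eV

For hydrogen-like ions, the energy levels scale with Z²:
E_n = -13.6057 Z² / n² eV

For O⁷⁺ (Z = 8) at n = 14:
E_14 = -13.6057 × 8² / 14²
E_14 = -13.6057 × 64 / 196
E_14 = -870.7648 / 196
E_14 = -4.4427 eV

The energy is 64 times more negative than hydrogen at the same n due to the stronger nuclear charge.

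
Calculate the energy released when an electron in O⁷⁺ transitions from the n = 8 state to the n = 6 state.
10.58221 eV

The energy levels are E_n = -13.6057 Z² eV / n².

Energy at n = 8: E_8 = -13.6057 × 8² / 8² = -13.60570000 eV
Energy at n = 6: E_6 = -13.6057 × 8² / 6² = -24.18791111 eV

For emission (electron falling to lower state), the photon energy is:
E_photon = E_8 - E_6 = |-13.60570000 - (-24.18791111)|
E_photon = 10.58221 eV

This energy is carried away by the emitted photon.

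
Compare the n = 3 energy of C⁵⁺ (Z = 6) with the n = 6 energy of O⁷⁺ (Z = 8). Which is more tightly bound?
C⁵⁺ at n = 3 (E = -54.422800 eV)

Using E_n = -13.6057 Z² / n² eV:

C⁵⁺ (Z = 6) at n = 3:
E = -13.6057 × 6² / 3² = -13.6057 × 36 / 9 = -54.422800000 eV

O⁷⁺ (Z = 8) at n = 6:
E = -13.6057 × 8² / 6² = -13.6057 × 64 / 36 = -24.187911111 eV

Since -54.422800000 eV < -24.187911111 eV,
C⁵⁺ at n = 3 is more tightly bound (requires more energy to ionize).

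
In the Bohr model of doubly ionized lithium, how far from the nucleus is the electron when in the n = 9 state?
1.4288 nm (or 14.2878 Å)

The Bohr radius formula is:
r_n = n² a₀ / Z

where a₀ = 0.0529177 nm is the Bohr radius.

For Li²⁺ (Z = 3) at n = 9:
r_9 = 9² × 0.0529177 nm / 3
r_9 = 81 × 0.0529177 nm / 3
r_9 = 4.28633 nm / 3
r_9 = 1.4288 nm

The electron orbits at approximately 1.4288 nm from the nucleus.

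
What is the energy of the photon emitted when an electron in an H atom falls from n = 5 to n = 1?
13.0615 eV

The energy levels are E_n = -13.6057 eV / n².

Energy at n = 5: E_5 = -13.6057 / 5² = -0.5442280 eV
Energy at n = 1: E_1 = -13.6057 / 1² = -13.6057000 eV

For emission (electron falling to lower state), the photon energy is:
E_photon = E_5 - E_1 = |-0.5442280 - (-13.6057000)|
E_photon = 13.0615 eV

This energy is carried away by the emitted photon.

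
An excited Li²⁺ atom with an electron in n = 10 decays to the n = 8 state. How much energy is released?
0.688789 eV

The energy levels are E_n = -13.6057 Z² eV / n².

Energy at n = 10: E_10 = -13.6057 × 3² / 10² = -1.224513000 eV
Energy at n = 8: E_8 = -13.6057 × 3² / 8² = -1.913301563 eV

For emission (electron falling to lower state), the photon energy is:
E_photon = E_10 - E_8 = |-1.224513000 - (-1.913301563)|
E_photon = 0.688789 eV

This energy is carried away by the emitted photon.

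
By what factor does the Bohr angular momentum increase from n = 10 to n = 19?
1.90000

In the Bohr model, L_n = nℏ, so the ratio is purely the ratio of quantum numbers:

L_19/L_10 = 19ℏ / 10ℏ = 19/10 = 1.90000

The angular momentum scales linearly with n.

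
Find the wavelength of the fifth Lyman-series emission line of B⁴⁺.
3.75 nm

The lines of a series are numbered from the longest wavelength (smallest ΔE) outward; the fifth line is the transition from n = n_f + 5 to n_f.
The Lyman series has all transitions ending at n_f = 1.

For B⁴⁺ (Z = 5), the fifth line (ε-line) is the jump from n = 6 to n = 1:
E_6 = -13.6057 × 5² / 6² = -9.4484 eV
E_1 = -13.6057 × 5² / 1² = -340.1425 eV
ΔE = E_6 - E_1 = 330.6941 eV

λ = hc/E = 1239.84 eV·nm / 330.6941 eV
λ = 3.75 nm

This is the ε-line of the Lyman series in B⁴⁺.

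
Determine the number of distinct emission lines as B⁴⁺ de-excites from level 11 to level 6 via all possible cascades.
15

The electron can occupy levels n = 6, 7, ..., 11 during de-excitation — that is m = 11 - 6 + 1 = 6 distinct levels.

The number of distinct spectral lines equals the number of ways to choose 2 of these m levels (each pair gives one possible emission transition):

Number of lines = m(m-1)/2 = 6×5/2 = 15

These correspond to all possible transitions between the 6 levels:
11 → 10, 11 → 9, 11 → 8, 11 → 7, 11 → 6, 10 → 9, 10 → 8, 10 → 7...

Each transition produces a photon with a unique energy (and thus wavelength). This count does not depend on Z.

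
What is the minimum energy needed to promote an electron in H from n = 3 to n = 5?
0.97 eV

The energy levels of a hydrogen-like atom are E_n = -13.6057 eV / n².

Energy at n = 3: E_3 = -13.6057 / 3² = -1.51174 eV
Energy at n = 5: E_5 = -13.6057 / 5² = -0.54423 eV

The excitation energy is the difference:
ΔE = E_5 - E_3
ΔE = -0.54423 - (-1.51174)
ΔE = 0.97 eV

Since this is positive, energy must be absorbed (photon absorption).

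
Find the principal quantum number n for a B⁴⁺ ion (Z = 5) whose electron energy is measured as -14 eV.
n = 5

The exact energy levels follow E_n = -13.6057 Z² / n² eV with Z = 5.

The measured value (-14 eV) is reported to only 2 significant figures, so we must test candidate n values and see which one matches to that precision.

Candidate energies:
  n = 3:  E = -13.6057 × 5² / 3² = -37.79361 eV
  n = 4:  E = -13.6057 × 5² / 4² = -21.25891 eV
  n = 5:  E = -13.6057 × 5² / 5² = -13.60570 eV  ← matches
  n = 6:  E = -13.6057 × 5² / 6² = -9.44840 eV
  n = 7:  E = -13.6057 × 5² / 7² = -6.94168 eV

Checking against the measurement of -14 eV (2 sig figs), only n = 5 agrees:
E_5 = -13.60570 eV, which rounds to -14 eV ✓

Therefore n = 5.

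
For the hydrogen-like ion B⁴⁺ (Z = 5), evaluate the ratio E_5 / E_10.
4.00

Using E_n = -13.6057 Z² / n² eV with Z = 5:

E_5 = -13.6057 × 5² / 5² = -340.1425 / 25 = -13.60570000 eV
E_10 = -13.6057 × 5² / 10² = -340.1425 / 100 = -3.40142500 eV

The ratio is:
E_5/E_10 = (-13.60570000) / (-3.40142500)
E_5/E_10 = (-340.1425/25) / (-340.1425/100)
E_5/E_10 = 100/25
E_5/E_10 = 4.00
(Note: the Z² factors cancel in the ratio.)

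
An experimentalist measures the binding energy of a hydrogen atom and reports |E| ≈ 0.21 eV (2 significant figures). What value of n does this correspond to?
n = 8

The exact energy levels follow E_n = -13.6057 eV / n².

The measured value (-0.21 eV) is reported to only 2 significant figures, so we must test candidate n values and see which one matches to that precision.

Candidate energies:
  n = 6:  E = -13.6057/6² = -0.37794 eV
  n = 7:  E = -13.6057/7² = -0.27767 eV
  n = 8:  E = -13.6057/8² = -0.21259 eV  ← matches
  n = 9:  E = -13.6057/9² = -0.16797 eV
  n = 10:  E = -13.6057/10² = -0.13606 eV

Checking against the measurement of -0.21 eV (2 sig figs), only n = 8 agrees:
E_8 = -0.21259 eV, which rounds to -0.21 eV ✓

Therefore n = 8.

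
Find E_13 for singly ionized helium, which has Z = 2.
-0.32203 eV

For hydrogen-like ions, the energy levels scale with Z²:
E_n = -13.6057 Z² / n² eV

For He⁺ (Z = 2) at n = 13:
E_13 = -13.6057 × 2² / 13²
E_13 = -13.6057 × 4 / 169
E_13 = -54.4228 / 169
E_13 = -0.32203 eV

The energy is 4 times more negative than hydrogen at the same n due to the stronger nuclear charge.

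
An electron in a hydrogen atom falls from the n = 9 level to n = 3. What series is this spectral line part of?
Paschen series

The spectral series in hydrogen are named based on the final (lower) energy level:
- Lyman series: n_final = 1 (ultraviolet)
- Balmer series: n_final = 2 (visible/near-UV)
- Paschen series: n_final = 3 (infrared)
- Brackett series: n_final = 4 (infrared)
- Pfund series: n_final = 5 (far infrared)

Since this transition ends at n = 3, it belongs to the Paschen series.

For reference, this 9 → 3 line has photon energy
ΔE = 13.6057 eV × (1/3² - 1/9²) = 1.34377284 eV,
corresponding to wavelength λ = hc/ΔE = 1239.84 eV·nm / 1.34377284 eV = 922.6559 nm in the infrared region.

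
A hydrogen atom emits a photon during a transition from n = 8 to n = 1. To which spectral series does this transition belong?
Lyman series

The spectral series in hydrogen are named based on the final (lower) energy level:
- Lyman series: n_final = 1 (ultraviolet)
- Balmer series: n_final = 2 (visible/near-UV)
- Paschen series: n_final = 3 (infrared)
- Brackett series: n_final = 4 (infrared)
- Pfund series: n_final = 5 (far infrared)

Since this transition ends at n = 1, it belongs to the Lyman series.

For reference, this 8 → 1 line has photon energy
ΔE = 13.6057 eV × (1/1² - 1/8²) = 13.39311094 eV,
corresponding to wavelength λ = hc/ΔE = 1239.84 eV·nm / 13.39311094 eV = 92.572966 nm in the ultraviolet region.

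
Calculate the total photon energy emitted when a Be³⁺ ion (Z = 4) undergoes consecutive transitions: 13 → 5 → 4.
12.31759 eV

The energy levels of Be³⁺ are E_n = -13.6057 × 4² / n² eV.

First transition (13 → 5):
ΔE₁ = |E_5 - E_13|
ΔE₁ = |-8.70764800000 - (-1.28811360947)| = 7.41953439 eV

Second transition (5 → 4):
ΔE₂ = |E_4 - E_5|
ΔE₂ = |-13.60570000000 - (-8.70764800000)| = 4.89805200 eV

Total energy released:
E_total = ΔE₁ + ΔE₂ = 7.41953439 + 4.89805200 = 12.31759 eV

Note: This equals the direct transition 13 → 4: 12.31759 eV ✓
Energy is conserved regardless of the path taken.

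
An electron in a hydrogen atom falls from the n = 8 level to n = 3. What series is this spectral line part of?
Paschen series

The spectral series in hydrogen are named based on the final (lower) energy level:
- Lyman series: n_final = 1 (ultraviolet)
- Balmer series: n_final = 2 (visible/near-UV)
- Paschen series: n_final = 3 (infrared)
- Brackett series: n_final = 4 (infrared)
- Pfund series: n_final = 5 (far infrared)

Since this transition ends at n = 3, it belongs to the Paschen series.

For reference, this 8 → 3 line has photon energy
ΔE = 13.6057 eV × (1/3² - 1/8²) = 1.29915538 eV,
corresponding to wavelength λ = hc/ΔE = 1239.84 eV·nm / 1.29915538 eV = 954.3431 nm in the infrared region.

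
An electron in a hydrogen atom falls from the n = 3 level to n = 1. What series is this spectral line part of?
Lyman series

The spectral series in hydrogen are named based on the final (lower) energy level:
- Lyman series: n_final = 1 (ultraviolet)
- Balmer series: n_final = 2 (visible/near-UV)
- Paschen series: n_final = 3 (infrared)
- Brackett series: n_final = 4 (infrared)
- Pfund series: n_final = 5 (far infrared)

Since this transition ends at n = 1, it belongs to the Lyman series.

For reference, this 3 → 1 line has photon energy
ΔE = 13.6057 eV × (1/1² - 1/3²) = 12.093956 eV,
corresponding to wavelength λ = hc/ΔE = 1239.84 eV·nm / 12.093956 eV = 102.517 nm in the ultraviolet region.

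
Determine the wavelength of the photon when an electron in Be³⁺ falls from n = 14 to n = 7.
372.10 nm

First, find the transition energy using E_n = -13.6057 Z² / n² eV:
E_14 = -13.6057 × 4² / 14² = -1.110669 eV
E_7 = -13.6057 × 4² / 7² = -4.442678 eV

Photon energy: |ΔE| = |E_7 - E_14| = 3.332009 eV

Convert to wavelength using E = hc/λ with hc = 1239.84 eV·nm:
λ = hc/E = 1239.84 eV·nm / 3.332009 eV
λ = 372.10 nm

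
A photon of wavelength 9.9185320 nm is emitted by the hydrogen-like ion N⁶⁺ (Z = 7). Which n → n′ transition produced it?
n = 4 → n = 2

First, find the photon energy from the wavelength (hc = 1239.84 eV·nm):
E = hc/λ = 1239.84 eV·nm / 9.9185320 nm = 125.00237 eV

The energy levels of N⁶⁺ satisfy E_n = -13.6057 × 7² / n² eV, so an emission n_i → n_f releases
ΔE = 13.6057 × 7² × (1/n_f² − 1/n_i²) eV.

Setting ΔE equal to the photon energy:
1/n_f² − 1/n_i² = 125.00237 / (13.6057 × 7²) = 0.18750000

Since 1/n_i² must be positive, we need 1/n_f² > 0.18750000, i.e. n_f ≤ 2. For each allowed n_f, solve n_i = (1/n_f² − 0.18750000)^(−1/2) and check whether it is a whole number:
  n_f = 1: 1/n_i² = 1.00000000 − 0.18750000 = 0.81250000 → n_i = 1.109  (not an integer) ✗
  n_f = 2: 1/n_i² = 0.25000000 − 0.18750000 = 0.06250000 → n_i = 4.000  → integer, n_i = 4 ✓

Only n_f = 2 gives an integer upper level, n_i = 4.

The transition is from n = 4 to n = 2 (emission).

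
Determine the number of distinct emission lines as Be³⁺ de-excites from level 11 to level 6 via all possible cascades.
15

The electron can occupy levels n = 6, 7, ..., 11 during de-excitation — that is m = 11 - 6 + 1 = 6 distinct levels.

The number of distinct spectral lines equals the number of ways to choose 2 of these m levels (each pair gives one possible emission transition):

Number of lines = m(m-1)/2 = 6×5/2 = 15

These correspond to all possible transitions between the 6 levels:
11 → 10, 11 → 9, 11 → 8, 11 → 7, 11 → 6, 10 → 9, 10 → 8, 10 → 7...

Each transition produces a photon with a unique energy (and thus wavelength). This count does not depend on Z.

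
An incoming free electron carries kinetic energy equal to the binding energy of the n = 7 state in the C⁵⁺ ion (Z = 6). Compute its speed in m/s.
1.8752e+06 m/s (or 0.625488% of c)

The binding energy at n = 7 for C⁵⁺ is:
E_7 = -13.6057 × 6²/7² = -9.99602449 eV
|E_7| = 9.99602449 eV

Convert to Joules:
KE = 9.99602449 eV × (1.602177 × 10⁻¹⁹ J/eV) = 1.601540e-18 J

Using KE = ½mv²:
v = √(2·KE/m_e)
v = √(2 × 1.601540e-18 J / 9.10938 × 10⁻³¹ kg)
v = 1.8752e+06 m/s

This is approximately 0.625488% the speed of light.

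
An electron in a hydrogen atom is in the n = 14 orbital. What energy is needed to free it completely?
0.069417 eV

The ionization energy is the energy needed to remove the electron completely (n → ∞).

For hydrogen, E_n = -13.6057 eV / n².

At n = 14: E_14 = -13.6057 / 14² = -0.069416837 eV
At n = ∞: E_∞ = 0 eV

Ionization energy = E_∞ - E_14 = 0 - (-0.069416837) = 0.069416837 eV
Ionization energy ≈ 0.069417 eV

This is also called the binding energy of the electron in state n = 14.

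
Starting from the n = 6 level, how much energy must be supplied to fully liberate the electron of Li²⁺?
3.40143 eV

The ionization energy is the energy needed to remove the electron completely (n → ∞).

For a hydrogen-like ion with Z = 3, E_n = -13.6057 Z² / n² eV.

At n = 6: E_6 = -13.6057 × 3² / 6² = -3.40142500 eV
At n = ∞: E_∞ = 0 eV

Ionization energy = E_∞ - E_6 = 0 - (-3.40142500) = 3.40142500 eV
Ionization energy ≈ 3.40143 eV

This is also called the binding energy of the electron in state n = 6.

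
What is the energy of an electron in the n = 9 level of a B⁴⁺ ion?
-4.199 eV

For hydrogen-like ions, the energy levels scale with Z²:
E_n = -13.6057 Z² / n² eV

For B⁴⁺ (Z = 5) at n = 9:
E_9 = -13.6057 × 5² / 9²
E_9 = -13.6057 × 25 / 81
E_9 = -340.1425 / 81
E_9 = -4.199 eV

The energy is 25 times more negative than hydrogen at the same n due to the stronger nuclear charge.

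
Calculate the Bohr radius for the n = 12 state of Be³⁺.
1.905038 nm (or 19.050380 Å)

The Bohr radius formula is:
r_n = n² a₀ / Z

where a₀ = 0.052917721 nm is the Bohr radius.

For Be³⁺ (Z = 4) at n = 12:
r_12 = 12² × 0.052917721 nm / 4
r_12 = 144 × 0.052917721 nm / 4
r_12 = 7.6201518 nm / 4
r_12 = 1.905038 nm

The electron orbits at approximately 1.905038 nm from the nucleus.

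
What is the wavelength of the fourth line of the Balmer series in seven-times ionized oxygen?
6.407 nm

The lines of a series are numbered from the longest wavelength (smallest ΔE) outward; the fourth line is the transition from n = n_f + 4 to n_f.
The Balmer series has all transitions ending at n_f = 2.

For O⁷⁺ (Z = 8), the fourth line (δ-line) is the jump from n = 6 to n = 2:
E_6 = -13.6057 × 8² / 6² = -24.18791 eV
E_2 = -13.6057 × 8² / 2² = -217.69120 eV
ΔE = E_6 - E_2 = 193.50329 eV

λ = hc/E = 1239.84 eV·nm / 193.50329 eV
λ = 6.407 nm

This is the δ-line of the Balmer series in O⁷⁺.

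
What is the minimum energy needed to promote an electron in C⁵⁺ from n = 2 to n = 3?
68.02850 eV

The energy levels of a hydrogen-like atom are E_n = -13.6057 Z² eV / n².

Energy at n = 2: E_2 = -13.6057 × 6² / 2² = -122.45130000 eV
Energy at n = 3: E_3 = -13.6057 × 6² / 3² = -54.42280000 eV

The excitation energy is the difference:
ΔE = E_3 - E_2
ΔE = -54.42280000 - (-122.45130000)
ΔE = 68.02850 eV

Since this is positive, energy must be absorbed (photon absorption).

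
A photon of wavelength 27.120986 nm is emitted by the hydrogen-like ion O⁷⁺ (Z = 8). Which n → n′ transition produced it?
n = 10 → n = 4

First, find the photon energy from the wavelength (hc = 1239.84 eV·nm):
E = hc/λ = 1239.84 eV·nm / 27.120986 nm = 45.715152 eV

The energy levels of O⁷⁺ satisfy E_n = -13.6057 × 8² / n² eV, so an emission n_i → n_f releases
ΔE = 13.6057 × 8² × (1/n_f² − 1/n_i²) eV.

Setting ΔE equal to the photon energy:
1/n_f² − 1/n_i² = 45.715152 / (13.6057 × 8²) = 0.052500000

Since 1/n_i² must be positive, we need 1/n_f² > 0.052500000, i.e. n_f ≤ 4. For each allowed n_f, solve n_i = (1/n_f² − 0.052500000)^(−1/2) and check whether it is a whole number:
  n_f = 1: 1/n_i² = 1.000000000 − 0.052500000 = 0.947500000 → n_i = 1.027  (not an integer) ✗
  n_f = 2: 1/n_i² = 0.250000000 − 0.052500000 = 0.197500000 → n_i = 2.250  (not an integer) ✗
  n_f = 3: 1/n_i² = 0.111111111 − 0.052500000 = 0.058611111 → n_i = 4.131  (not an integer) ✗
  n_f = 4: 1/n_i² = 0.062500000 − 0.052500000 = 0.010000000 → n_i = 10.000  → integer, n_i = 10 ✓

Only n_f = 4 gives an integer upper level, n_i = 10.

The transition is from n = 10 to n = 4 (emission).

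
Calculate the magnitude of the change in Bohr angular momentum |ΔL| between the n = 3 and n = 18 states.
1.582e-33 J·s (or 15ℏ)

In the Bohr model, L_n = nℏ where ℏ = 1.05457e-34 J·s.

L_18 = 18ℏ = 1.89823e-33 J·s
L_3 = 3ℏ = 3.16371e-34 J·s

ΔL = L_18 - L_3 = (18 - 3)ℏ = 15ℏ
ΔL = 15 × 1.05457e-34 J·s = 1.582e-33 J·s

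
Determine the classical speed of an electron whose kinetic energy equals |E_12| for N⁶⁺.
1.2762e+06 m/s (or 0.4257% of c)

The binding energy at n = 12 for N⁶⁺ is:
E_12 = -13.6057 × 7²/12² = -4.6297174 eV
|E_12| = 4.6297174 eV

Convert to Joules:
KE = 4.6297174 eV × (1.602177 × 10⁻¹⁹ J/eV) = 7.417627e-19 J

Using KE = ½mv²:
v = √(2·KE/m_e)
v = √(2 × 7.417627e-19 J / 9.10938 × 10⁻³¹ kg)
v = 1.2762e+06 m/s

This is approximately 0.4257% the speed of light.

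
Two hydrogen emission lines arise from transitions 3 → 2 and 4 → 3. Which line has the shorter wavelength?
3 → 2

Calculate the energy for each transition:

Transition 3 → 2:
ΔE₁ = |E_2 - E_3| = |-13.6057/2² - (-13.6057/3²)|
ΔE₁ = |-3.4014250000 - (-1.5117444444)| = 1.8896806 eV

Transition 4 → 3:
ΔE₂ = |E_3 - E_4| = |-13.6057/3² - (-13.6057/4²)|
ΔE₂ = |-1.5117444444 - (-0.8503562500)| = 0.6613882 eV

Since 1.8896806 eV > 0.6613882 eV, the transition 3 → 2 emits the more energetic photon.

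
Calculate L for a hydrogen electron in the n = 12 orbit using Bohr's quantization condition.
1.26549e-33 J·s (or 12ℏ)

In the Bohr model, angular momentum is quantized:
L = nℏ

where ℏ = h/(2π) = 1.0545718e-34 J·s

For n = 12:
L = 12 × 1.0545718e-34 J·s
L = 1.26549e-33 J·s

This can also be written as L = 12ℏ.
The angular momentum is an integer multiple of the reduced Planck constant.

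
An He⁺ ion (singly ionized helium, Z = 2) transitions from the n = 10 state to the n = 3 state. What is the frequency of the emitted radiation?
1.331e+15 Hz

First, find the transition energy:
E_10 = -13.6057 × 2² / 10² = -0.544228 eV
E_3 = -13.6057 × 2² / 3² = -6.046978 eV
|ΔE| = |E_3 - E_10| = 5.502750 eV

Convert to Joules: E = 5.502750 eV × (1.602177 × 10⁻¹⁹ J/eV) = 8.81638e-19 J

Using E = hf:
f = E/h = 8.81638e-19 J / (6.62607 × 10⁻³⁴ J·s)
f = 1.331e+15 Hz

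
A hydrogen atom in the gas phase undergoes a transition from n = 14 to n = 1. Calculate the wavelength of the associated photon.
91.5938 nm

First, find the transition energy using E_n = -13.6057 / n² eV:
E_14 = -13.6057 / 14² = -0.069417 eV
E_1 = -13.6057 / 1² = -13.605700 eV

Photon energy: |ΔE| = |E_1 - E_14| = 13.536283 eV

Convert to wavelength using E = hc/λ with hc = 1239.84 eV·nm:
λ = hc/E = 1239.84 eV·nm / 13.536283 eV
λ = 91.5938 nm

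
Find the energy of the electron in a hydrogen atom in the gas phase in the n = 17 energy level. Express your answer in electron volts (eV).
-0.04708 eV

The energy levels of a hydrogen-like atom are given by:
E_n = -13.6057 eV / n²

For n = 17:
E_17 = -13.6057 eV / 17²
E_17 = -13.6057 eV / 289
E_17 = -0.04708 eV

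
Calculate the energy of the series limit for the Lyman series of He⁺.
54.4228 eV

The series limit corresponds to the transition from n = ∞ to n = 1.
This is the highest energy (shortest wavelength) transition in the Lyman series.

E_∞ = 0 eV
E_1 = -13.6057 × 2² / 1² = -54.4228 eV

Energy at series limit:
ΔE = E_∞ - E_1 = 0 - (-54.4228) = 54.4228 eV

This energy equals the ionization energy from the n = 1 state of He⁺.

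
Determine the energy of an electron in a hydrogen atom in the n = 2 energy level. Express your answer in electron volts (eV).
-3.401 eV

The energy levels of a hydrogen-like atom are given by:
E_n = -13.6057 eV / n²

For n = 2:
E_2 = -13.6057 eV / 2²
E_2 = -13.6057 eV / 4
E_2 = -3.401 eV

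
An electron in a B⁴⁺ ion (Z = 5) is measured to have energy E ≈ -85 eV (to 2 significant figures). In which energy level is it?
n = 2

The exact energy levels follow E_n = -13.6057 Z² / n² eV with Z = 5.

The measured value (-85 eV) is reported to only 2 significant figures, so we must test candidate n values and see which one matches to that precision.

Candidate energies:
  n = 1:  E = -13.6057 × 5² / 1² = -340.14250 eV
  n = 2:  E = -13.6057 × 5² / 2² = -85.03563 eV  ← matches
  n = 3:  E = -13.6057 × 5² / 3² = -37.79361 eV
  n = 4:  E = -13.6057 × 5² / 4² = -21.25891 eV

Checking against the measurement of -85 eV (2 sig figs), only n = 2 agrees:
E_2 = -85.03563 eV, which rounds to -85 eV ✓

Therefore n = 2.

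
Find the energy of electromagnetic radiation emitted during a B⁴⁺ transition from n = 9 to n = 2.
80.83633 eV

The energy levels are E_n = -13.6057 Z² eV / n².

Energy at n = 9: E_9 = -13.6057 × 5² / 9² = -4.19929012 eV
Energy at n = 2: E_2 = -13.6057 × 5² / 2² = -85.03562500 eV

For emission (electron falling to lower state), the photon energy is:
E_photon = E_9 - E_2 = |-4.19929012 - (-85.03562500)|
E_photon = 80.83633 eV

This energy is carried away by the emitted photon.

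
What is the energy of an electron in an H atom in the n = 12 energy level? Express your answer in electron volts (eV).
-0.094484 eV

The energy levels of a hydrogen-like atom are given by:
E_n = -13.6057 eV / n²

For n = 12:
E_12 = -13.6057 eV / 12²
E_12 = -13.6057 eV / 144
E_12 = -0.094484 eV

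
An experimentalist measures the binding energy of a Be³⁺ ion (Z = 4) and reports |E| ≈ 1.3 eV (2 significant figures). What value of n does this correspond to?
n = 13

The exact energy levels follow E_n = -13.6057 Z² / n² eV with Z = 4.

The measured value (-1.3 eV) is reported to only 2 significant figures, so we must test candidate n values and see which one matches to that precision.

Candidate energies:
  n = 11:  E = -13.6057 × 4² / 11² = -1.799101 eV
  n = 12:  E = -13.6057 × 4² / 12² = -1.511744 eV
  n = 13:  E = -13.6057 × 4² / 13² = -1.288114 eV  ← matches
  n = 14:  E = -13.6057 × 4² / 14² = -1.110669 eV
  n = 15:  E = -13.6057 × 4² / 15² = -0.967516 eV

Checking against the measurement of -1.3 eV (2 sig figs), only n = 13 agrees:
E_13 = -1.288114 eV, which rounds to -1.3 eV ✓

Therefore n = 13.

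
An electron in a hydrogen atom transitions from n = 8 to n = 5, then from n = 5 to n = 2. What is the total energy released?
3.1888 eV

The energy levels of hydrogen are E_n = -13.6057 / n² eV.

First transition (8 → 5):
ΔE₁ = |E_5 - E_8|
ΔE₁ = |-0.5442280000 - (-0.2125890625)| = 0.3316389 eV

Second transition (5 → 2):
ΔE₂ = |E_2 - E_5|
ΔE₂ = |-3.4014250000 - (-0.5442280000)| = 2.8571970 eV

Total energy released:
E_total = ΔE₁ + ΔE₂ = 0.3316389 + 2.8571970 = 3.1888 eV

Note: This equals the direct transition 8 → 2: 3.1888 eV ✓
Energy is conserved regardless of the path taken.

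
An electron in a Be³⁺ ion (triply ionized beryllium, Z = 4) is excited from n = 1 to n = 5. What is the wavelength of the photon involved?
5.9327 nm

First, find the transition energy using E_n = -13.6057 Z² / n² eV:
E_1 = -13.6057 × 4² / 1² = -217.691200 eV
E_5 = -13.6057 × 4² / 5² = -8.707648 eV

Photon energy: |ΔE| = |E_5 - E_1| = 208.983552 eV

Convert to wavelength using E = hc/λ with hc = 1239.84 eV·nm:
λ = hc/E = 1239.84 eV·nm / 208.983552 eV
λ = 5.9327 nm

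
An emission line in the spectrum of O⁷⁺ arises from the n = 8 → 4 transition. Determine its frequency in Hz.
9.870e+15 Hz

First, find the transition energy:
E_8 = -13.6057 × 8² / 8² = -13.60570000 eV
E_4 = -13.6057 × 8² / 4² = -54.42280000 eV
|ΔE| = |E_4 - E_8| = 40.81710000 eV

Convert to Joules: E = 40.81710000 eV × (1.602177 × 10⁻¹⁹ J/eV) = 6.53962e-18 J

Using E = hf:
f = E/h = 6.53962e-18 J / (6.62607 × 10⁻³⁴ J·s)
f = 9.870e+15 Hz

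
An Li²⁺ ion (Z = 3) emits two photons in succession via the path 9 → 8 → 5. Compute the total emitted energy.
3.386308 eV

The energy levels of Li²⁺ are E_n = -13.6057 × 3² / n² eV.

First transition (9 → 8):
ΔE₁ = |E_8 - E_9|
ΔE₁ = |-1.913301562500 - (-1.511744444444)| = 0.401557118 eV

Second transition (8 → 5):
ΔE₂ = |E_5 - E_8|
ΔE₂ = |-4.898052000000 - (-1.913301562500)| = 2.984750438 eV

Total energy released:
E_total = ΔE₁ + ΔE₂ = 0.401557118 + 2.984750438 = 3.386308 eV

Note: This equals the direct transition 9 → 5: 3.386308 eV ✓
Energy is conserved regardless of the path taken.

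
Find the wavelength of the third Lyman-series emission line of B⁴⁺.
3.89 nm

The lines of a series are numbered from the longest wavelength (smallest ΔE) outward; the third line is the transition from n = n_f + 3 to n_f.
The Lyman series has all transitions ending at n_f = 1.

For B⁴⁺ (Z = 5), the third line (γ-line) is the jump from n = 4 to n = 1:
E_4 = -13.6057 × 5² / 4² = -21.2589 eV
E_1 = -13.6057 × 5² / 1² = -340.1425 eV
ΔE = E_4 - E_1 = 318.8836 eV

λ = hc/E = 1239.84 eV·nm / 318.8836 eV
λ = 3.89 nm

This is the γ-line of the Lyman series in B⁴⁺.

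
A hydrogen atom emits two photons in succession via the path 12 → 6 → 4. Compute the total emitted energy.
0.755872 eV

The energy levels of hydrogen are E_n = -13.6057 / n² eV.

First transition (12 → 6):
ΔE₁ = |E_6 - E_12|
ΔE₁ = |-0.377936111111 - (-0.094484027778)| = 0.283452083 eV

Second transition (6 → 4):
ΔE₂ = |E_4 - E_6|
ΔE₂ = |-0.850356250000 - (-0.377936111111)| = 0.472420139 eV

Total energy released:
E_total = ΔE₁ + ΔE₂ = 0.283452083 + 0.472420139 = 0.755872 eV

Note: This equals the direct transition 12 → 4: 0.755872 eV ✓
Energy is conserved regardless of the path taken.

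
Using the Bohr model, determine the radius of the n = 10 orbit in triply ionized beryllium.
1.322943 nm (or 13.229430 Å)

The Bohr radius formula is:
r_n = n² a₀ / Z

where a₀ = 0.052917721 nm is the Bohr radius.

For Be³⁺ (Z = 4) at n = 10:
r_10 = 10² × 0.052917721 nm / 4
r_10 = 100 × 0.052917721 nm / 4
r_10 = 5.2917721 nm / 4
r_10 = 1.322943 nm

The electron orbits at approximately 1.322943 nm from the nucleus.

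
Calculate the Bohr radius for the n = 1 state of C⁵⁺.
0.00882 nm (or 0.08820 Å)

The Bohr radius formula is:
r_n = n² a₀ / Z

where a₀ = 0.05291772 nm is the Bohr radius.

For C⁵⁺ (Z = 6) at n = 1:
r_1 = 1² × 0.05291772 nm / 6
r_1 = 1 × 0.05291772 nm / 6
r_1 = 0.052918 nm / 6
r_1 = 0.00882 nm

The electron orbits at approximately 0.00882 nm from the nucleus.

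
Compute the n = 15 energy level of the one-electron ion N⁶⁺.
-2.9630 eV

For hydrogen-like ions, the energy levels scale with Z²:
E_n = -13.6057 Z² / n² eV

For N⁶⁺ (Z = 7) at n = 15:
E_15 = -13.6057 × 7² / 15²
E_15 = -13.6057 × 49 / 225
E_15 = -666.6793 / 225
E_15 = -2.9630 eV

The energy is 49 times more negative than hydrogen at the same n due to the stronger nuclear charge.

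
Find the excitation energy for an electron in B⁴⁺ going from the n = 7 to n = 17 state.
5.76472 eV

The energy levels of a hydrogen-like atom are E_n = -13.6057 Z² eV / n².

Energy at n = 7: E_7 = -13.6057 × 5² / 7² = -6.94168367 eV
Energy at n = 17: E_17 = -13.6057 × 5² / 17² = -1.17696367 eV

The excitation energy is the difference:
ΔE = E_17 - E_7
ΔE = -1.17696367 - (-6.94168367)
ΔE = 5.76472 eV

Since this is positive, energy must be absorbed (photon absorption).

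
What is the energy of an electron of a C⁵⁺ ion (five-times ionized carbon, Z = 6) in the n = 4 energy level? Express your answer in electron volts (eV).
-30.6128 eV

The energy levels of a hydrogen-like atom are given by:
E_n = -13.6057 Z² / n² eV  (with Z = 6 for C⁵⁺)

For n = 4:
E_4 = -13.6057 × 6² / 4²
E_4 = -13.6057 × 36 / 16
E_4 = -30.6128 eV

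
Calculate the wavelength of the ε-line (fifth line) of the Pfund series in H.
3037.5504 nm

The lines of a series are numbered from the longest wavelength (smallest ΔE) outward; the fifth line is the transition from n = n_f + 5 to n_f.
The Pfund series has all transitions ending at n_f = 5.

For H, the fifth line (ε-line) is the jump from n = 10 to n = 5:
E_10 = -13.6057 / 10² = -0.1360570000 eV
E_5 = -13.6057 / 5² = -0.5442280000 eV
ΔE = E_10 - E_5 = 0.4081710000 eV

λ = hc/E = 1239.84 eV·nm / 0.4081710000 eV
λ = 3037.5504 nm

This is the ε-line of the Pfund series in H.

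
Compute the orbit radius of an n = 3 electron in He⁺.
0.2381 nm (or 2.3813 Å)

The Bohr radius formula is:
r_n = n² a₀ / Z

where a₀ = 0.0529177 nm is the Bohr radius.

For He⁺ (Z = 2) at n = 3:
r_3 = 3² × 0.0529177 nm / 2
r_3 = 9 × 0.0529177 nm / 2
r_3 = 0.47626 nm / 2
r_3 = 0.2381 nm

The electron orbits at approximately 0.2381 nm from the nucleus.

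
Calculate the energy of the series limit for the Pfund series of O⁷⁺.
34.83059 eV

The series limit corresponds to the transition from n = ∞ to n = 5.
This is the highest energy (shortest wavelength) transition in the Pfund series.

E_∞ = 0 eV
E_5 = -13.6057 × 8² / 5² = -34.83059 eV

Energy at series limit:
ΔE = E_∞ - E_5 = 0 - (-34.83059) = 34.83059 eV

This energy equals the ionization energy from the n = 5 state of O⁷⁺.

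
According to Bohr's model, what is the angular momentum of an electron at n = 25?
2.636e-33 J·s (or 25ℏ)

In the Bohr model, angular momentum is quantized:
L = nℏ

where ℏ = h/(2π) = 1.05457e-34 J·s

For n = 25:
L = 25 × 1.05457e-34 J·s
L = 2.636e-33 J·s

This can also be written as L = 25ℏ.
The angular momentum is an integer multiple of the reduced Planck constant.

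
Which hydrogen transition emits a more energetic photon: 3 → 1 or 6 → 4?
3 → 1

Calculate the energy for each transition:

Transition 3 → 1:
ΔE₁ = |E_1 - E_3| = |-13.6057/1² - (-13.6057/3²)|
ΔE₁ = |-13.60570000 - (-1.51174444)| = 12.09396 eV

Transition 6 → 4:
ΔE₂ = |E_4 - E_6| = |-13.6057/4² - (-13.6057/6²)|
ΔE₂ = |-0.85035625 - (-0.37793611)| = 0.47242 eV

Since 12.09396 eV > 0.47242 eV, the transition 3 → 1 emits the more energetic photon.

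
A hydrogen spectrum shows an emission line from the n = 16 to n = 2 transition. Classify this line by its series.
Balmer series

The spectral series in hydrogen are named based on the final (lower) energy level:
- Lyman series: n_final = 1 (ultraviolet)
- Balmer series: n_final = 2 (visible/near-UV)
- Paschen series: n_final = 3 (infrared)
- Brackett series: n_final = 4 (infrared)
- Pfund series: n_final = 5 (far infrared)

Since this transition ends at n = 2, it belongs to the Balmer series.

For reference, this 16 → 2 line has photon energy
ΔE = 13.6057 eV × (1/2² - 1/16²) = 3.3482777 eV,
corresponding to wavelength λ = hc/ΔE = 1239.84 eV·nm / 3.3482777 eV = 370.292 nm in the visible/near-UV region.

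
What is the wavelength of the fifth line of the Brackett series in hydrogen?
1816.9225 nm

The lines of a series are numbered from the longest wavelength (smallest ΔE) outward; the fifth line is the transition from n = n_f + 5 to n_f.
The Brackett series has all transitions ending at n_f = 4.

For H, the fifth line (ε-line) is the jump from n = 9 to n = 4:
E_9 = -13.6057 / 9² = -0.1679716049 eV
E_4 = -13.6057 / 4² = -0.8503562500 eV
ΔE = E_9 - E_4 = 0.6823846451 eV

λ = hc/E = 1239.84 eV·nm / 0.6823846451 eV
λ = 1816.9225 nm

This is the ε-line of the Brackett series in H.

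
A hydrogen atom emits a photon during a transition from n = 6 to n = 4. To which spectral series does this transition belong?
Brackett series

The spectral series in hydrogen are named based on the final (lower) energy level:
- Lyman series: n_final = 1 (ultraviolet)
- Balmer series: n_final = 2 (visible/near-UV)
- Paschen series: n_final = 3 (infrared)
- Brackett series: n_final = 4 (infrared)
- Pfund series: n_final = 5 (far infrared)

Since this transition ends at n = 4, it belongs to the Brackett series.

For reference, this 6 → 4 line has photon energy
ΔE = 13.6057 eV × (1/4² - 1/6²) = 0.47242014 eV,
corresponding to wavelength λ = hc/ΔE = 1239.84 eV·nm / 0.47242014 eV = 2624.44 nm in the infrared region.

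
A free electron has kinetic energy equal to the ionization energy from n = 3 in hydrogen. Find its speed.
7.292e+05 m/s (or 0.243% of c)

The binding energy at n = 3 for hydrogen is:
E_3 = -13.6057/3² = -1.511744 eV
|E_3| = 1.511744 eV

Convert to Joules:
KE = 1.511744 eV × (1.602177 × 10⁻¹⁹ J/eV) = 2.42208e-19 J

Using KE = ½mv²:
v = √(2·KE/m_e)
v = √(2 × 2.42208e-19 J / 9.10938 × 10⁻³¹ kg)
v = 7.292e+05 m/s

This is approximately 0.243% the speed of light.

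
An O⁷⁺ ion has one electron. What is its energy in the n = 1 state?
-870.76480 eV

For hydrogen-like ions, the energy levels scale with Z²:
E_n = -13.6057 Z² / n² eV

For O⁷⁺ (Z = 8) at n = 1:
E_1 = -13.6057 × 8² / 1²
E_1 = -13.6057 × 64 / 1
E_1 = -870.7648 / 1
E_1 = -870.76480 eV

The energy is 64 times more negative than hydrogen at the same n due to the stronger nuclear charge.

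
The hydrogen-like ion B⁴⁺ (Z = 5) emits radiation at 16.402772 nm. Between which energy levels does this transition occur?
n = 6 → n = 2

First, find the photon energy from the wavelength (hc = 1239.84 eV·nm):
E = hc/λ = 1239.84 eV·nm / 16.402772 nm = 75.587224 eV

The energy levels of B⁴⁺ satisfy E_n = -13.6057 × 5² / n² eV, so an emission n_i → n_f releases
ΔE = 13.6057 × 5² × (1/n_f² − 1/n_i²) eV.

Setting ΔE equal to the photon energy:
1/n_f² − 1/n_i² = 75.587224 / (13.6057 × 5²) = 0.22222223

Since 1/n_i² must be positive, we need 1/n_f² > 0.22222223, i.e. n_f ≤ 2. For each allowed n_f, solve n_i = (1/n_f² − 0.22222223)^(−1/2) and check whether it is a whole number:
  n_f = 1: 1/n_i² = 1.00000000 − 0.22222223 = 0.77777777 → n_i = 1.134  (not an integer) ✗
  n_f = 2: 1/n_i² = 0.25000000 − 0.22222223 = 0.02777777 → n_i = 6.000  → integer, n_i = 6 ✓

Only n_f = 2 gives an integer upper level, n_i = 6.

The transition is from n = 6 to n = 2 (emission).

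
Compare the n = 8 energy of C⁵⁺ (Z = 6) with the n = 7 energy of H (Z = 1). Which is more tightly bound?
C⁵⁺ at n = 8 (E = -7.653206 eV)

Using E_n = -13.6057 Z² / n² eV:

C⁵⁺ (Z = 6) at n = 8:
E = -13.6057 × 6² / 8² = -13.6057 × 36 / 64 = -7.653206250 eV

H (Z = 1) at n = 7:
E = -13.6057 × 1² / 7² = -13.6057 × 1 / 49 = -0.277667347 eV

Since -7.653206250 eV < -0.277667347 eV,
C⁵⁺ at n = 8 is more tightly bound (requires more energy to ionize).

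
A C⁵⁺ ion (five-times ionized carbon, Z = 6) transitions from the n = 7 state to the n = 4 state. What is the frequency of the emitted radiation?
4.98512e+15 Hz

First, find the transition energy:
E_7 = -13.6057 × 6² / 7² = -9.9960245 eV
E_4 = -13.6057 × 6² / 4² = -30.6128250 eV
|ΔE| = |E_4 - E_7| = 20.6168005 eV

Convert to Joules: E = 20.6168005 eV × (1.602177 × 10⁻¹⁹ J/eV) = 3.3031764e-18 J

Using E = hf:
f = E/h = 3.3031764e-18 J / (6.62607 × 10⁻³⁴ J·s)
f = 4.98512e+15 Hz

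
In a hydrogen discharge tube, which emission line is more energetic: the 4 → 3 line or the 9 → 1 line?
9 → 1

Calculate the energy for each transition:

Transition 4 → 3:
ΔE₁ = |E_3 - E_4| = |-13.6057/3² - (-13.6057/4²)|
ΔE₁ = |-1.5117444444 - (-0.8503562500)| = 0.6613882 eV

Transition 9 → 1:
ΔE₂ = |E_1 - E_9| = |-13.6057/1² - (-13.6057/9²)|
ΔE₂ = |-13.6057000000 - (-0.1679716049)| = 13.4377284 eV

Since 13.4377284 eV > 0.6613882 eV, the transition 9 → 1 emits the more energetic photon.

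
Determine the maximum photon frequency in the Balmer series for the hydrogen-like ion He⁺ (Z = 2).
3.2898e+15 Hz

The series limit corresponds to the transition from n = ∞ to n = 2.
This is the highest energy (shortest wavelength) transition in the Balmer series.

E_∞ = 0 eV
E_2 = -13.6057 × 2² / 2² = -13.605700 eV

Energy at series limit:
ΔE = E_∞ - E_2 = 0 - (-13.605700) = 13.605700 eV
E = 13.605700 eV × (1.602177 × 10⁻¹⁹ J/eV) = 2.179874e-18 J
f = E/h = 2.179874e-18 J / (6.62607 × 10⁻³⁴ J·s) = 3.2898e+15 Hz

This energy equals the ionization energy from the n = 2 state of He⁺.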